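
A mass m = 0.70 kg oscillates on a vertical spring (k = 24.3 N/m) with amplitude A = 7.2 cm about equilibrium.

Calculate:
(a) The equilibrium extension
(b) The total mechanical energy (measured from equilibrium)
x_eq = mg/k = 0.7×9.81/24.3 = 0.2826 m = 28.26 cm
E = ½kA² = ½×24.3×(0.072)² = 0.06299 J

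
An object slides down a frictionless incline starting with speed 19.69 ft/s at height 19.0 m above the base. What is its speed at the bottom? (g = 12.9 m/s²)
½mv₀² + mgh = ½mv² → v = √(v₀² + 2gh) = √(6.002² + 2×12.9×19) = 22.94 m/s = 75.26 ft/s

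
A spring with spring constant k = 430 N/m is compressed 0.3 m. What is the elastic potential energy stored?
PE = ½kx² = ½×430×0.3² = 19.35 J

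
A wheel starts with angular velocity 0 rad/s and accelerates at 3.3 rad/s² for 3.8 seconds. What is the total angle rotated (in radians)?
θ = ω₀t + ½αt² = 0×3.8 + ½×3.3×3.8² = 23.83 rad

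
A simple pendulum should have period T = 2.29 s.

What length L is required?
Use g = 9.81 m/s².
T = 2π√(L/g) → L = g(T/2π)² = 9.81×(2.29/2π)² = 1.303 m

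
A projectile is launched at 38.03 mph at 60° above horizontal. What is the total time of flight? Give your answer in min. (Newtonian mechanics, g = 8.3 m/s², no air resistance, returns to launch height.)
T = 2v₀sin(θ)/g (with unit conversion) = 0.05913 min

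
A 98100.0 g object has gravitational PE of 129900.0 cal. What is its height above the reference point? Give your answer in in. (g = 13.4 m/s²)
PE = mgh → h = PE/(mg) = 5.435e+05 J / (98.1 kg × 13.4 m/s²) = 413.5 m = 16280.0 in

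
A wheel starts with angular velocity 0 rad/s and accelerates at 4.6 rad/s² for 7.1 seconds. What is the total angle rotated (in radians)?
θ = ω₀t + ½αt² = 0×7.1 + ½×4.6×7.1² = 115.94 rad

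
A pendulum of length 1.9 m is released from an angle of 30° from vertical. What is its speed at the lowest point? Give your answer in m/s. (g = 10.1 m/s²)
h = L(1 − cosθ) = 1.9×(1 − cos30°) = 0.2546 m
v = √(2gh) = √(2×10.1×0.2546) = 2.268 m/s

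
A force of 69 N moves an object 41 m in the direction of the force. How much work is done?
W = Fd = 69×41 = 2829.0 J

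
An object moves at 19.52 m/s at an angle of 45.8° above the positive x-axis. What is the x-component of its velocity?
vₓ = v cos(θ) = 19.52 × cos(45.8°) = 13.61 m/s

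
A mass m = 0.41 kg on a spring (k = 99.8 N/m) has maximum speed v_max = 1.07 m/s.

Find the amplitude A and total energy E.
½mv²_max = ½kA² → A = v_max√(m/k) = 1.07×√(0.41/99.8) = 0.06858 m = 6.858 cm
E = ½mv²_max = ½×0.41×1.07² = 0.2347 J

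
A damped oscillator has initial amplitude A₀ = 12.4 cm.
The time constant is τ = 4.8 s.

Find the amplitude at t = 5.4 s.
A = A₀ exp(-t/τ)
A = A₀ exp(−t/τ) = 12.4×exp(−5.4/4.8) = 4.026 cm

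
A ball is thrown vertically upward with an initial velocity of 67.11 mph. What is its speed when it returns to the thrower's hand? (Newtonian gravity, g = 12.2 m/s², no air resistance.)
By conservation of energy, the ball returns at the same speed = 67.11 mph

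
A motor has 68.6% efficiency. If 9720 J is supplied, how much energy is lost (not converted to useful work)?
W_out = η × W_in = 0.686×9720 = 6667.9 J
W_lost = W_in − W_out = 9720 − 6667.9 = 3052.1 J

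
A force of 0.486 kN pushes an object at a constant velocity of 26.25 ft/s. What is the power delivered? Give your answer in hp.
P = Fv = 486 N × 8.001 m/s = 3888 W = 5.215 hp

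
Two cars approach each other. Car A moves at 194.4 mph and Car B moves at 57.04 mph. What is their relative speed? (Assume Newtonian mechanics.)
v_rel = v_A + v_B = 194.4 + 57.04 = 251.4 mph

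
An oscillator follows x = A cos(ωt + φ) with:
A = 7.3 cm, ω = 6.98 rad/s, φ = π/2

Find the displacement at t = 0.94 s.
x = A cos(ωt + φ) = 7.3×cos(6.98×0.94 + π/2) = -2.003 cm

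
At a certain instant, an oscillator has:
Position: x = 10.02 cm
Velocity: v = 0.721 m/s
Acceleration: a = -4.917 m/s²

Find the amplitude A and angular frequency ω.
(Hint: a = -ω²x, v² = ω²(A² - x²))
a = −ω²x → ω = √(|a|/x) = √(4.917/0.1002) = 7.005 rad/s
v² = ω²(A² − x²) → A = √(x² + v²/ω²) = √(0.1002² + 0.721²/7.005²) = 0.1436 m = 14.36 cm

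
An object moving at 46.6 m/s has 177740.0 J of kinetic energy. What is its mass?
KE = ½mv² → m = 2KE/v² = 2×177740.0/46.6² = 163.7 kg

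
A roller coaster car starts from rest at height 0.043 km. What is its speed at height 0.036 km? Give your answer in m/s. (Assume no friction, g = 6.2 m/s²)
mgh₁ = ½mv₂² + mgh₂ → v₂ = √(2g(h₁−h₂)) = √(2×6.2×(43−36)) = 9.317 m/s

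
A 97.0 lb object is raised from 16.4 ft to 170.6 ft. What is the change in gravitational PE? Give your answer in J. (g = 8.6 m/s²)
ΔPE = mg(h₂ − h₁) = 44 kg × 8.6 m/s² × (52 − 4.999) m = 1.778e+04 J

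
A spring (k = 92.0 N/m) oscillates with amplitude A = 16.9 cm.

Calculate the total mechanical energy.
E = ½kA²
E = ½kA² = ½×92.0×(0.169)² = 1.314 J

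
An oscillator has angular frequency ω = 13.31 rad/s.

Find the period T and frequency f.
T = 2π/ω = 2π/13.31 = 0.4721 s; f = ω/2π = 2.118 Hz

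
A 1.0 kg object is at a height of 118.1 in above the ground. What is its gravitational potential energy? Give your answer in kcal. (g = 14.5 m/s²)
PE = mgh = 1 kg × 14.5 m/s² × 3 m = 43.5 J = 0.0104 kcal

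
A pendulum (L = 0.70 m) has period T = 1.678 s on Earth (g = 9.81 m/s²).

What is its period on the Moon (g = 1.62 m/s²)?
T = 2π√(L/g), so T_moon/T_earth = √(g_earth/g_moon)
T_moon = 2π√(0.7/1.62) = 4.13 s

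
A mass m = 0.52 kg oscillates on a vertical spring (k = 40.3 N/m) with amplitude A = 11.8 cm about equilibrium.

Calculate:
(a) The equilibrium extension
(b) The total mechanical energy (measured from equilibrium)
x_eq = mg/k = 0.52×9.81/40.3 = 0.1266 m = 12.66 cm
E = ½kA² = ½×40.3×(0.118)² = 0.2806 J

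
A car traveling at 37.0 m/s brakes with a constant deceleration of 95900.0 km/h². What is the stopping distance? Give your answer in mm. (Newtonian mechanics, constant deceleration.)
d = v₀² / (2a) (with unit conversion) = 92500.0 mm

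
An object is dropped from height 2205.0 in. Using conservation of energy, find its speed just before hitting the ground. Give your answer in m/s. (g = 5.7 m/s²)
mgh = ½mv² → v = √(2gh) = √(2×5.7×56.01) = 25.27 m/s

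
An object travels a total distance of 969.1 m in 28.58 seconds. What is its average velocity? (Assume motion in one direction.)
v_avg = Δd / Δt = 969.1 / 28.58 = 33.91 m/s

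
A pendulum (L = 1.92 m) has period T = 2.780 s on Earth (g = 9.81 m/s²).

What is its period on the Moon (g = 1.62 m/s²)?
T = 2π√(L/g), so T_moon/T_earth = √(g_earth/g_moon)
T_moon = 2π√(1.92/1.62) = 6.84 s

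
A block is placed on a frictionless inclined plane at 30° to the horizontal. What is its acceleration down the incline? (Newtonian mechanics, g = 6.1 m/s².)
a = g sin(θ) = 6.1 × sin(30°) = 6.1 × 0.5 = 3.05 m/s²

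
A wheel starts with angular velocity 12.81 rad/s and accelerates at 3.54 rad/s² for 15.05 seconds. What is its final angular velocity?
ω = ω₀ + αt = 12.81 + 3.54 × 15.05 = 66.09 rad/s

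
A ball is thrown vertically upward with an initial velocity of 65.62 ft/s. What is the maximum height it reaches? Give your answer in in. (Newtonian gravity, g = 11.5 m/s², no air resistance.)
h_max = v₀²/(2g) (with unit conversion) = 684.8 in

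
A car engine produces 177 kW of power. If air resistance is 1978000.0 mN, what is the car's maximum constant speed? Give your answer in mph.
P = Fv → v = P/F = 177000 W / 1978 N = 89.48 m/s = 200.2 mph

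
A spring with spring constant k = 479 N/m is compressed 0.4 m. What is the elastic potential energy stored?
PE = ½kx² = ½×479×0.4² = 38.32 J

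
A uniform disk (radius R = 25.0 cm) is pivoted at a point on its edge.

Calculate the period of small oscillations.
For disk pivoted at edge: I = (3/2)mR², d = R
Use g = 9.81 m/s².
I/m = (3/2)R² = 0.09375 m²; d = R = 0.25 m
T = 2π√((3/2)R²/(gR)) = 2π√(3R/(2g)) = 1.228 s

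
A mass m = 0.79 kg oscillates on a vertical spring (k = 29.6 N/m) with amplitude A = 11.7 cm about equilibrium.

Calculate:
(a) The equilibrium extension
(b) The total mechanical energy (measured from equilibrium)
x_eq = mg/k = 0.79×9.81/29.6 = 0.2618 m = 26.18 cm
E = ½kA² = ½×29.6×(0.117)² = 0.2026 J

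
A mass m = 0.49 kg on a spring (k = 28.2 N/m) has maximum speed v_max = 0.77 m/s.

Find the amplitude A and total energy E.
½mv²_max = ½kA² → A = v_max√(m/k) = 0.77×√(0.49/28.2) = 0.1015 m = 10.15 cm
E = ½mv²_max = ½×0.49×0.77² = 0.1453 J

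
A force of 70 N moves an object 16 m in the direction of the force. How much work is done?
W = Fd = 70×16 = 1120.0 J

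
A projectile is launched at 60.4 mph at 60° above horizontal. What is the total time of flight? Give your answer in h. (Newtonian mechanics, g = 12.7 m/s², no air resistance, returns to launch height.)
T = 2v₀sin(θ)/g (with unit conversion) = 0.001023 h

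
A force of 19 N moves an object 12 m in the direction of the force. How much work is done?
W = Fd = 19×12 = 228.0 J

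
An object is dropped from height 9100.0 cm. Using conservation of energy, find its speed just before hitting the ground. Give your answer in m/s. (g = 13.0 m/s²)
mgh = ½mv² → v = √(2gh) = √(2×13.0×91) = 48.64 m/s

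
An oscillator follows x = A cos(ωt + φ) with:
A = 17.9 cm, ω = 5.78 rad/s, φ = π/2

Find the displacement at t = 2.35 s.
x = A cos(ωt + φ) = 17.9×cos(5.78×2.35 + π/2) = -15.22 cm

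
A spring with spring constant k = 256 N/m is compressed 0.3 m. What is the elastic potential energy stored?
PE = ½kx² = ½×256×0.3² = 11.52 J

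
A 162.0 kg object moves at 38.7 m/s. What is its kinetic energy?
KE = ½mv² = ½×162.0×38.7² = 121312.9 J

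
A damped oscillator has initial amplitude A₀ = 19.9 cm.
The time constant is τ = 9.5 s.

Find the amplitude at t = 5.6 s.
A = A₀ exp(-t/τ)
A = A₀ exp(−t/τ) = 19.9×exp(−5.6/9.5) = 11.04 cm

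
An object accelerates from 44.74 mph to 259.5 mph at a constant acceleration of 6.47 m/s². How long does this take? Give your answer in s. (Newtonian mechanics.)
t = (v - v₀)/a (with unit conversion) = 14.84 s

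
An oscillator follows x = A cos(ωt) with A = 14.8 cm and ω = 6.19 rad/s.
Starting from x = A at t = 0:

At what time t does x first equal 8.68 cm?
cos(ωt) = x/A = 8.68/14.8 = 0.5865
ωt = arccos(0.5865) = 0.9441 rad
t = 0.9441/6.19 = 0.1525 s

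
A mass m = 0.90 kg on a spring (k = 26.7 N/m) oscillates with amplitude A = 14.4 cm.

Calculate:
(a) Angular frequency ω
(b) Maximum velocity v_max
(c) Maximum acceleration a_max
ω = √(k/m) = √(26.7/0.9) = 5.447 rad/s
v_max = ωA = 5.447×0.144 = 0.7843 m/s
a_max = ω²A = 5.447²×0.144 = 4.272 m/s²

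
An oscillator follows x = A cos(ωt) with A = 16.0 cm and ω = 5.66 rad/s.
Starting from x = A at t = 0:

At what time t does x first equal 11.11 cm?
cos(ωt) = x/A = 11.11/16.0 = 0.6944
ωt = arccos(0.6944) = 0.8032 rad
t = 0.8032/5.66 = 0.1419 s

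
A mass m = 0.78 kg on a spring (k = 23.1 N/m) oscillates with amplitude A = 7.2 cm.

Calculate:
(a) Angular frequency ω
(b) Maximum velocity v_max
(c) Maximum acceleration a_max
ω = √(k/m) = √(23.1/0.78) = 5.442 rad/s
v_max = ωA = 5.442×0.072 = 0.3918 m/s
a_max = ω²A = 5.442²×0.072 = 2.132 m/s²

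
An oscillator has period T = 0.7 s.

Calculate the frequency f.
f = 1/T = 1/0.7 = 1.429 Hz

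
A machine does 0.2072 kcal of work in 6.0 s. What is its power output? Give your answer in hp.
P = W/t = 866.9 J / 6 s = 144.5 W = 0.1938 hp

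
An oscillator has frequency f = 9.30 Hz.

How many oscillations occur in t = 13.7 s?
n = f×t = 9.3×13.7 = 127.4 oscillations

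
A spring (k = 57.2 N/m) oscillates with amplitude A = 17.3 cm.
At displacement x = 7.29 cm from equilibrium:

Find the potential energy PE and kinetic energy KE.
E_total = ½kA² = ½×57.2×(0.173)² = 0.856 J
PE = ½kx² = ½×57.2×(0.0729)² = 0.152 J
KE = E_total − PE = 0.704 J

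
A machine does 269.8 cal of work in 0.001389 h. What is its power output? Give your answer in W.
P = W/t = 1129 J / 5 s = 225.8 W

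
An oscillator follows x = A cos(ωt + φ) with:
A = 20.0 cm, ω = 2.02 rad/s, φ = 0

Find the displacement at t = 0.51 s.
x = A cos(ωt + φ) = 20.0×cos(2.02×0.51 + 0) = 10.29 cm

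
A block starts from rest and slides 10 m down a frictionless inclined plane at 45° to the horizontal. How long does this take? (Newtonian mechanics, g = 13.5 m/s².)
a = g sin(θ) = 13.5 × sin(45°) = 9.55 m/s²
t = √(2d/a) = √(2 × 10 / 9.55) = 1.45 s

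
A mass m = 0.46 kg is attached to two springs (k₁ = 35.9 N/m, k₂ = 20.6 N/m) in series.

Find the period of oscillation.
k_eq = k₁k₂/(k₁+k₂) = 13.09 N/m
T = 2π√(m/k_eq) = 2π√(0.46/13.09) = 1.178 s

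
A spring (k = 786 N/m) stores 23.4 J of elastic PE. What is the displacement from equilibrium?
PE = ½kx² → x = √(2PE/k) = √(2×23.4/786) = 0.244 m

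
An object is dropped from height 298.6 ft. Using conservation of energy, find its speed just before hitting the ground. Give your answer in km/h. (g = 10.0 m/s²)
mgh = ½mv² → v = √(2gh) = √(2×10.0×91.01) = 42.66 m/s = 153.6 km/h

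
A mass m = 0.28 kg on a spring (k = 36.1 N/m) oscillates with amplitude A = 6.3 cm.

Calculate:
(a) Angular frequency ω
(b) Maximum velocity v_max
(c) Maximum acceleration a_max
ω = √(k/m) = √(36.1/0.28) = 11.35 rad/s
v_max = ωA = 11.35×0.063 = 0.7153 m/s
a_max = ω²A = 11.35²×0.063 = 8.122 m/s²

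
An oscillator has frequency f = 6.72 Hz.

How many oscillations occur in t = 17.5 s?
n = f×t = 6.72×17.5 = 117.6 oscillations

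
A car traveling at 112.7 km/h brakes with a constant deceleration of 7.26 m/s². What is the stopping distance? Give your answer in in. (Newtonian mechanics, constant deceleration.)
d = v₀² / (2a) (with unit conversion) = 2657.0 in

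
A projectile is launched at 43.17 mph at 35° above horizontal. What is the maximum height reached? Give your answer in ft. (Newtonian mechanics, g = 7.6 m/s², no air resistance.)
H = v₀²sin²(θ)/(2g) (with unit conversion) = 26.45 ft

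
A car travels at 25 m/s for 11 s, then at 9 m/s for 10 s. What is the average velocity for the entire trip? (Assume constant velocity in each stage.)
d₁ = v₁t₁ = 25 × 11 = 275 m
d₂ = v₂t₂ = 9 × 10 = 90 m
d_total = 365 m, t_total = 21 s
v_avg = d_total/t_total = 365/21 = 17.38 m/s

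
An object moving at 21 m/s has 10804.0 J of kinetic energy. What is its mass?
KE = ½mv² → m = 2KE/v² = 2×10804.0/21² = 49.0 kg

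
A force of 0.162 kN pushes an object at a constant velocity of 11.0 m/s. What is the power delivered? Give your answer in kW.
P = Fv = 162 N × 11 m/s = 1782 W = 1.782 kW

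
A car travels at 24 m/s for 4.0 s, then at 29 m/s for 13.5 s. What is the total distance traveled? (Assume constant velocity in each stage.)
d₁ = v₁t₁ = 24 × 4.0 = 96 m
d₂ = v₂t₂ = 29 × 13.5 = 391.5 m
d_total = 96 + 391.5 = 487.5 m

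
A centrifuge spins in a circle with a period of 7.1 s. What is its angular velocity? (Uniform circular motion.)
ω = 2π/T = 2π/7.1 = 0.885 rad/s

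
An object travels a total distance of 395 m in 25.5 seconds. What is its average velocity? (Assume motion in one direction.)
v_avg = Δd / Δt = 395 / 25.5 = 15.49 m/s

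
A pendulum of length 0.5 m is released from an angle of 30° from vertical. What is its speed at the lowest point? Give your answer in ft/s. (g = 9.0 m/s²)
h = L(1 − cosθ) = 0.5×(1 − cos30°) = 0.06699 m
v = √(2gh) = √(2×9.0×0.06699) = 1.098 m/s = 3.603 ft/s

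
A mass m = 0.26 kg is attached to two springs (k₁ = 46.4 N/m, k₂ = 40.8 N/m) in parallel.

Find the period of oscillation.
k_eq = k₁+k₂ = 87.2 N/m
T = 2π√(m/k_eq) = 2π√(0.26/87.2) = 0.3431 s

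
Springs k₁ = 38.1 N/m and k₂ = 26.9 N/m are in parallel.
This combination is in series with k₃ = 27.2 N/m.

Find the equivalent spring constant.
k₁₂ = k₁ + k₂ = 65 N/m (parallel)
1/k_eq = 1/k₁₂ + 1/k₃ → k_eq = 19.18 N/m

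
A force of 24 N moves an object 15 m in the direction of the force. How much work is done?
W = Fd = 24×15 = 360.0 J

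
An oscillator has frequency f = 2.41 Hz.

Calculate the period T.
T = 1/f = 1/2.41 = 0.4149 s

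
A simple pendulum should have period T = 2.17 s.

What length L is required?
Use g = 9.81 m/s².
T = 2π√(L/g) → L = g(T/2π)² = 9.81×(2.17/2π)² = 1.17 m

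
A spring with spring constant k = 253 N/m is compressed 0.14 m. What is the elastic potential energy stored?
PE = ½kx² = ½×253×0.14² = 2.479 J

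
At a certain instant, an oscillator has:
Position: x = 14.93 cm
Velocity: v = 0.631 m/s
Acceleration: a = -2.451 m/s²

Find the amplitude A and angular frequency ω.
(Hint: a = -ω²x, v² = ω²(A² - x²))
a = −ω²x → ω = √(|a|/x) = √(2.451/0.1493) = 4.052 rad/s
v² = ω²(A² − x²) → A = √(x² + v²/ω²) = √(0.1493² + 0.631²/4.052²) = 0.2157 m = 21.57 cm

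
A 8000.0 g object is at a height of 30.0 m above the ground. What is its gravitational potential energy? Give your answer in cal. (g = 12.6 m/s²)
PE = mgh = 8 kg × 12.6 m/s² × 30 m = 3024 J = 722.8 cal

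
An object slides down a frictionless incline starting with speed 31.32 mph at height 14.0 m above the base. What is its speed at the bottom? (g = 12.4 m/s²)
½mv₀² + mgh = ½mv² → v = √(v₀² + 2gh) = √(14² + 2×12.4×14) = 23.31 m/s = 52.14 mph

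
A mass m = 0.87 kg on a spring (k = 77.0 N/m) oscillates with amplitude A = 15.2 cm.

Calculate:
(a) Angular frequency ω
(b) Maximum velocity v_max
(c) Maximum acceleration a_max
ω = √(k/m) = √(77.0/0.87) = 9.408 rad/s
v_max = ωA = 9.408×0.152 = 1.43 m/s
a_max = ω²A = 9.408²×0.152 = 13.45 m/s²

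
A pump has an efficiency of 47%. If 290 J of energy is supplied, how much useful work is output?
W_out = η × W_in = 0.47 × 290 = 136.3 J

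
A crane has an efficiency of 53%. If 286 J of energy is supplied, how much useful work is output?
W_out = η × W_in = 0.53 × 286 = 151.58 J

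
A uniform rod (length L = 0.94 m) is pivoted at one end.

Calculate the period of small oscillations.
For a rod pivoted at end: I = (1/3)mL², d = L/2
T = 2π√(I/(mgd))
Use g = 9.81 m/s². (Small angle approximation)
I/m = (1/3)L² = 0.2945 m²; d = L/2 = 0.47 m
T = 2π√(I/(mgd)) = 2π√(0.2945/(9.81×0.47)) = 1.588 s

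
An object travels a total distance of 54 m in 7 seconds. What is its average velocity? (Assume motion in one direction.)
v_avg = Δd / Δt = 54 / 7 = 7.71 m/s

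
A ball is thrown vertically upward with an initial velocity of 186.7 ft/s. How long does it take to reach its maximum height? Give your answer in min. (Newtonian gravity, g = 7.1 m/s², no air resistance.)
t_up = v₀/g (with unit conversion) = 0.1336 min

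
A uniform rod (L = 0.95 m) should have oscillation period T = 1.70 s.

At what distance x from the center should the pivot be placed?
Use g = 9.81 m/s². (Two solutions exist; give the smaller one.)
T = 2π√((L²/12 + x²)/(gx)). Let c = T²g/(4π²) = 0.7181.
x² − cx + L²/12 = 0 → x = (c − √(c² − L²/3))/2 = 0.1273 m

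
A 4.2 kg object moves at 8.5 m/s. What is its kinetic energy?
KE = ½mv² = ½×4.2×8.5² = 151.725 J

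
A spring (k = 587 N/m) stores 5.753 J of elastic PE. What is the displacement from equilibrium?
PE = ½kx² → x = √(2PE/k) = √(2×5.753/587) = 0.14 m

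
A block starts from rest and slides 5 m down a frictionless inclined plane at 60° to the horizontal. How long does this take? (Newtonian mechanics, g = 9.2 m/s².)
a = g sin(θ) = 9.2 × sin(60°) = 7.97 m/s²
t = √(2d/a) = √(2 × 5 / 7.97) = 1.12 s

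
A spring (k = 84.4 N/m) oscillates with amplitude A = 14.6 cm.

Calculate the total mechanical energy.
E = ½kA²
E = ½kA² = ½×84.4×(0.146)² = 0.8995 J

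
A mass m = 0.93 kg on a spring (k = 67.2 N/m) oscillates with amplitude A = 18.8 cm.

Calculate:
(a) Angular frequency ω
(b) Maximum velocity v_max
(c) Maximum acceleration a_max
ω = √(k/m) = √(67.2/0.93) = 8.5 rad/s
v_max = ωA = 8.5×0.188 = 1.598 m/s
a_max = ω²A = 8.5²×0.188 = 13.58 m/s²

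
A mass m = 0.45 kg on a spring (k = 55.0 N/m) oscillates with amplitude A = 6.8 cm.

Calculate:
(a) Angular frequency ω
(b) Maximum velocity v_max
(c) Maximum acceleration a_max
ω = √(k/m) = √(55.0/0.45) = 11.06 rad/s
v_max = ωA = 11.06×0.068 = 0.7518 m/s
a_max = ω²A = 11.06²×0.068 = 8.311 m/s²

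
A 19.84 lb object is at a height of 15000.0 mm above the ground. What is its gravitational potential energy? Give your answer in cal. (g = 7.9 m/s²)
PE = mgh = 8.999 kg × 7.9 m/s² × 15 m = 1066 J = 254.9 cal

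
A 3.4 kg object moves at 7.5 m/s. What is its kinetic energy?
KE = ½mv² = ½×3.4×7.5² = 95.625 J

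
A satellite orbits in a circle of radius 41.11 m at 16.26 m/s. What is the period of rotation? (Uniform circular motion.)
T = 2πr/v = 2π×41.11/16.26 = 15.89 s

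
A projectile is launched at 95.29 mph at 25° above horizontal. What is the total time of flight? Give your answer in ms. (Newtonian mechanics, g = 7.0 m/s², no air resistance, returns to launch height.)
T = 2v₀sin(θ)/g (with unit conversion) = 5144.0 ms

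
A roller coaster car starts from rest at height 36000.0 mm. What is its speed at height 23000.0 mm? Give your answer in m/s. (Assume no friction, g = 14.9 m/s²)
mgh₁ = ½mv₂² + mgh₂ → v₂ = √(2g(h₁−h₂)) = √(2×14.9×(36−23)) = 19.68 m/s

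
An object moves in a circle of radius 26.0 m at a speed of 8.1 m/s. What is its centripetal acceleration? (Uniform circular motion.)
a_c = v²/r = 8.1²/26.0 = 65.61/26.0 = 2.52 m/s²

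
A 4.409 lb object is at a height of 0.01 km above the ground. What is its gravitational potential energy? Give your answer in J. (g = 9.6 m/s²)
PE = mgh = 2 kg × 9.6 m/s² × 10 m = 192 J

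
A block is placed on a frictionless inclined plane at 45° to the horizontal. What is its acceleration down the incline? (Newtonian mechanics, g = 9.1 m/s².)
a = g sin(θ) = 9.1 × sin(45°) = 9.1 × 0.7071 = 6.43 m/s²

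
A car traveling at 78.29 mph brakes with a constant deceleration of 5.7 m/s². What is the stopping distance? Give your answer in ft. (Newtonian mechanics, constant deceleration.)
d = v₀² / (2a) (with unit conversion) = 352.5 ft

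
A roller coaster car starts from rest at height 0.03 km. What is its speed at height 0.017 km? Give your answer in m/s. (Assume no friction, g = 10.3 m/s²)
mgh₁ = ½mv₂² + mgh₂ → v₂ = √(2g(h₁−h₂)) = √(2×10.3×(30−17)) = 16.36 m/s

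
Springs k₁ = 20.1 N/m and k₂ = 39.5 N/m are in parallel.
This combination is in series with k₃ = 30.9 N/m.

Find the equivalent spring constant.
k₁₂ = k₁ + k₂ = 59.6 N/m (parallel)
1/k_eq = 1/k₁₂ + 1/k₃ → k_eq = 20.35 N/m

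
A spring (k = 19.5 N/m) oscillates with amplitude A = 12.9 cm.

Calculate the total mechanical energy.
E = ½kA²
E = ½kA² = ½×19.5×(0.129)² = 0.1622 J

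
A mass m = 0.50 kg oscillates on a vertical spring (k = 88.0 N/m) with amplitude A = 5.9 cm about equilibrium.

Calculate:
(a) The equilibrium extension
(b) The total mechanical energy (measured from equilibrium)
x_eq = mg/k = 0.5×9.81/88.0 = 0.05574 m = 5.574 cm
E = ½kA² = ½×88.0×(0.059)² = 0.1532 J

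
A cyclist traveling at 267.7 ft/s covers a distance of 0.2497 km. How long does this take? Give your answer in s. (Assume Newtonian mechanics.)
t = d/v (with unit conversion) = 3.06 s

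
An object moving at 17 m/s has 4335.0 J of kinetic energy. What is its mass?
KE = ½mv² → m = 2KE/v² = 2×4335.0/17² = 30.0 kg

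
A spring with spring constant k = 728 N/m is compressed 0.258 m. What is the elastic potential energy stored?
PE = ½kx² = ½×728×0.258² = 24.23 J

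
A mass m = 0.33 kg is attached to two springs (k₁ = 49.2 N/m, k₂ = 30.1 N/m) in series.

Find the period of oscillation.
k_eq = k₁k₂/(k₁+k₂) = 18.67 N/m
T = 2π√(m/k_eq) = 2π√(0.33/18.67) = 0.8352 s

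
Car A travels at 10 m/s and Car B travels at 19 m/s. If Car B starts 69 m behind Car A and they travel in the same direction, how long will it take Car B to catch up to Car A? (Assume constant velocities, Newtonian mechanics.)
Relative speed: v_rel = 19 - 10 = 9 m/s
Time to catch: t = d₀/v_rel = 69/9 = 7.67 s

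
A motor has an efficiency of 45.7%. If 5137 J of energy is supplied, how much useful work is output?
W_out = η × W_in = 0.457 × 5137 = 2347.6 J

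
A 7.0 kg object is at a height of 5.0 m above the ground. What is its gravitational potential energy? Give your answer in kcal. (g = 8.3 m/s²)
PE = mgh = 7 kg × 8.3 m/s² × 5 m = 290.5 J = 0.06943 kcal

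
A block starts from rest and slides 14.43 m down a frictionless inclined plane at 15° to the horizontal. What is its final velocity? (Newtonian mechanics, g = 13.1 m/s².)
a = g sin(θ) = 13.1 × sin(15°) = 3.39 m/s²
v = √(2ad) = √(2 × 3.39 × 14.43) = 9.89 m/s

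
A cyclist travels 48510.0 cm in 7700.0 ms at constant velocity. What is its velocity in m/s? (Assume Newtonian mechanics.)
v = d/t (with unit conversion) = 63.0 m/s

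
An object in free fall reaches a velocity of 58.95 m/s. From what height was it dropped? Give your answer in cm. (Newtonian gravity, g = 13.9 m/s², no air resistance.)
h = v²/(2g) (with unit conversion) = 12500.0 cm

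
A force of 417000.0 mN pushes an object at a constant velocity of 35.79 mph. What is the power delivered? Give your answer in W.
P = Fv = 417 N × 16 m/s = 6672 W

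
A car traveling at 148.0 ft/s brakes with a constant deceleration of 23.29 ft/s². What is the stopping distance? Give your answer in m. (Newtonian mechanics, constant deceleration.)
d = v₀² / (2a) (with unit conversion) = 143.3 m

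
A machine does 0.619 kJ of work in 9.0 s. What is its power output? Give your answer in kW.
P = W/t = 619 J / 9 s = 68.78 W = 0.06878 kW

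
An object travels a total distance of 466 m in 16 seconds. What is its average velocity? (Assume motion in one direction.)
v_avg = Δd / Δt = 466 / 16 = 29.12 m/s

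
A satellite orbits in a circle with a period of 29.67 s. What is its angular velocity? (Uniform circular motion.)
ω = 2π/T = 2π/29.67 = 0.2118 rad/s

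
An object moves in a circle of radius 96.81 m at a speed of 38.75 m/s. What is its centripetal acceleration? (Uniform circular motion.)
a_c = v²/r = 38.75²/96.81 = 1501.56/96.81 = 15.51 m/s²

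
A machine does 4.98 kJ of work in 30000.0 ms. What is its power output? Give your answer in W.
P = W/t = 4980 J / 30 s = 166 W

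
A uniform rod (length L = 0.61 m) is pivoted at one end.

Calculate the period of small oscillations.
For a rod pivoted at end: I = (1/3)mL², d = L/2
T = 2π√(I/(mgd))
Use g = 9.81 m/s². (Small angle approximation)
I/m = (1/3)L² = 0.124 m²; d = L/2 = 0.305 m
T = 2π√(I/(mgd)) = 2π√(0.124/(9.81×0.305)) = 1.279 s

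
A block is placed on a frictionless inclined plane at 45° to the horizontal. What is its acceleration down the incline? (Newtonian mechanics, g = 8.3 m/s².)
a = g sin(θ) = 8.3 × sin(45°) = 8.3 × 0.7071 = 5.87 m/s²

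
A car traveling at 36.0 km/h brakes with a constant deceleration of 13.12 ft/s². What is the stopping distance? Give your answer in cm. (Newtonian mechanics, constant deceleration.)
d = v₀² / (2a) (with unit conversion) = 1250.0 cm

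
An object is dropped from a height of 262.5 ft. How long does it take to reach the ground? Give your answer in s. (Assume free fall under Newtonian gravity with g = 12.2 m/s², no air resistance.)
t = √(2h/g) (with unit conversion) = 3.622 s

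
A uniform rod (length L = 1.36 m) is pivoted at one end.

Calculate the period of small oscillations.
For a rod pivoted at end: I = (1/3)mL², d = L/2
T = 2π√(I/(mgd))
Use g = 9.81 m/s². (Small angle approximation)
I/m = (1/3)L² = 0.6165 m²; d = L/2 = 0.68 m
T = 2π√(I/(mgd)) = 2π√(0.6165/(9.81×0.68)) = 1.91 s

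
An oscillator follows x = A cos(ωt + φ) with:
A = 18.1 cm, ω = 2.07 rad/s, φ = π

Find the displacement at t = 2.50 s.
x = A cos(ωt + φ) = 18.1×cos(2.07×2.5 + π) = -8.078 cm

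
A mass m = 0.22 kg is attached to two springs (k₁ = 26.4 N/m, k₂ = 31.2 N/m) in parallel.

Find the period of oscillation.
k_eq = k₁+k₂ = 57.6 N/m
T = 2π√(m/k_eq) = 2π√(0.22/57.6) = 0.3883 s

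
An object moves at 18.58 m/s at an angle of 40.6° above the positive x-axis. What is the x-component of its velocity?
vₓ = v cos(θ) = 18.58 × cos(40.6°) = 14.11 m/s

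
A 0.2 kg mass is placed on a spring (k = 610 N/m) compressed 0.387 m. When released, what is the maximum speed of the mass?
½kx² = ½mv² → v = x√(k/m) = 0.387×√(610/0.2) = 21.37 m/s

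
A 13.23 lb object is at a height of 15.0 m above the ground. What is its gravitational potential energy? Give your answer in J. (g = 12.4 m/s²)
PE = mgh = 6.001 kg × 12.4 m/s² × 15 m = 1116 J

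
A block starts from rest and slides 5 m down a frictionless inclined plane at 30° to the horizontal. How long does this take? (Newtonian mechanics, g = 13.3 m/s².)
a = g sin(θ) = 13.3 × sin(30°) = 6.65 m/s²
t = √(2d/a) = √(2 × 5 / 6.65) = 1.23 s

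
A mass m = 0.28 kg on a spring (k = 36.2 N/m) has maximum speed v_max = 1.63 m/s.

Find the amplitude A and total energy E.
½mv²_max = ½kA² → A = v_max√(m/k) = 1.63×√(0.28/36.2) = 0.1434 m = 14.34 cm
E = ½mv²_max = ½×0.28×1.63² = 0.372 J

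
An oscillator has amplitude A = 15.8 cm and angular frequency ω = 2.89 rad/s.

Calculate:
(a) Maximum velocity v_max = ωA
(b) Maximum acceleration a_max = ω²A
v_max = ωA = 2.89×0.158 = 0.4566 m/s
a_max = ω²A = 2.89²×0.158 = 1.32 m/s²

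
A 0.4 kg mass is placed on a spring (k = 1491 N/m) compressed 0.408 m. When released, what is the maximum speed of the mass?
½kx² = ½mv² → v = x√(k/m) = 0.408×√(1491/0.4) = 24.91 m/s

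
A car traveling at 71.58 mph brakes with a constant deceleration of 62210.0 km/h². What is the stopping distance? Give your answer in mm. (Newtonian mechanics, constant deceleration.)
d = v₀² / (2a) (with unit conversion) = 106700.0 mm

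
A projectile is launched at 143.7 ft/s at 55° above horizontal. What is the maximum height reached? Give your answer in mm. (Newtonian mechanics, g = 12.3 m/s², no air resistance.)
H = v₀²sin²(θ)/(2g) (with unit conversion) = 52330.0 mm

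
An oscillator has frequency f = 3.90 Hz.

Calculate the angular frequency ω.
ω = 2πf = 2π×3.9 = 24.5 rad/s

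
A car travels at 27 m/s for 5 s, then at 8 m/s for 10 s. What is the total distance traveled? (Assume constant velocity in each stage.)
d₁ = v₁t₁ = 27 × 5 = 135 m
d₂ = v₂t₂ = 8 × 10 = 80 m
d_total = 135 + 80 = 215 m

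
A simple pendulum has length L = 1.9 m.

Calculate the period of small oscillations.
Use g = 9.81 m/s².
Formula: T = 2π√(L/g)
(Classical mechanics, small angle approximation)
T = 2π√(L/g) = 2π√(1.9/9.81) = 2.765 s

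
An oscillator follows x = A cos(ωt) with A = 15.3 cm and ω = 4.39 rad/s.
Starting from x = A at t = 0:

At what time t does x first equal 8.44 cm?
cos(ωt) = x/A = 8.44/15.3 = 0.5516
ωt = arccos(0.5516) = 0.9865 rad
t = 0.9865/4.39 = 0.2247 s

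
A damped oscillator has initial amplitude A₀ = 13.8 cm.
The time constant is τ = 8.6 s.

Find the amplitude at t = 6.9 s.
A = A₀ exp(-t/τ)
A = A₀ exp(−t/τ) = 13.8×exp(−6.9/8.6) = 6.186 cm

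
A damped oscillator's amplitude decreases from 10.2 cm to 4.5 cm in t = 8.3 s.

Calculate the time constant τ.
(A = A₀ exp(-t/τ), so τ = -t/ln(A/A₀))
A/A₀ = 4.5/10.2 = 0.4412; ln(A/A₀) = -0.8183
τ = −t/ln(A/A₀) = −8.3/-0.8183 = 10.14 s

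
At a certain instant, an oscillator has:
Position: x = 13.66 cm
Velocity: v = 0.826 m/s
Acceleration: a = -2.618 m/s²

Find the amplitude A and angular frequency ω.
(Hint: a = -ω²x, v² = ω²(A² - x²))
a = −ω²x → ω = √(|a|/x) = √(2.618/0.1366) = 4.378 rad/s
v² = ω²(A² − x²) → A = √(x² + v²/ω²) = √(0.1366² + 0.826²/4.378²) = 0.2329 m = 23.29 cm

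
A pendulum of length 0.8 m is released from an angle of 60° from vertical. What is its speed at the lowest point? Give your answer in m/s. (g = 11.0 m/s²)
h = L(1 − cosθ) = 0.8×(1 − cos60°) = 0.4 m
v = √(2gh) = √(2×11.0×0.4) = 2.966 m/s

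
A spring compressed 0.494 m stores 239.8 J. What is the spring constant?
PE = ½kx² → k = 2PE/x² = 2×239.8/0.494² = 1965.0 N/m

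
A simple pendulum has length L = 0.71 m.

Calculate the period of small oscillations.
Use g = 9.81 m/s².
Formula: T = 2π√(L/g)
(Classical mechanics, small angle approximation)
T = 2π√(L/g) = 2π√(0.71/9.81) = 1.69 s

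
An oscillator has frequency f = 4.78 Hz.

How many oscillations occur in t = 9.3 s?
n = f×t = 4.78×9.3 = 44.45 oscillations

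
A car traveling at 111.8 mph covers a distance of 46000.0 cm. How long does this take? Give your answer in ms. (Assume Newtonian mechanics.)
t = d/v (with unit conversion) = 9204.0 ms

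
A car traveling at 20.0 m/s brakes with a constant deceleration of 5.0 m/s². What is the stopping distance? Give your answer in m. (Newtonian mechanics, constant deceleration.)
d = v₀² / (2a) = 40.0 m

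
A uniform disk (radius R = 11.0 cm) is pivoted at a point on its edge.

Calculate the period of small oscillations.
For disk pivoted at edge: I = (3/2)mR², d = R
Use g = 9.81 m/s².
I/m = (3/2)R² = 0.01815 m²; d = R = 0.11 m
T = 2π√((3/2)R²/(gR)) = 2π√(3R/(2g)) = 0.8149 s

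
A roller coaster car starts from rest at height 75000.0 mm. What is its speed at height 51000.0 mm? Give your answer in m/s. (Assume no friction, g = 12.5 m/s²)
mgh₁ = ½mv₂² + mgh₂ → v₂ = √(2g(h₁−h₂)) = √(2×12.5×(75−51)) = 24.49 m/s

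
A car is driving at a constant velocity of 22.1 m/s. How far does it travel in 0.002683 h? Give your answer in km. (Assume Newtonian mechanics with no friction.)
d = vt (with unit conversion) = 0.2135 km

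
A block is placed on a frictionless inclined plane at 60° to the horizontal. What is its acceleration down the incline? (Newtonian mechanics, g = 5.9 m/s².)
a = g sin(θ) = 5.9 × sin(60°) = 5.9 × 0.866 = 5.11 m/s²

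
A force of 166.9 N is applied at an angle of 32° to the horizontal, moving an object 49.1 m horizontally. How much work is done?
W = Fd cosθ = 166.9×49.1×cos(32°) = 6949.6 J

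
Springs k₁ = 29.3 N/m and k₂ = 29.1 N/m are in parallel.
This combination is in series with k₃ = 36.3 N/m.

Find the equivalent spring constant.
k₁₂ = k₁ + k₂ = 58.4 N/m (parallel)
1/k_eq = 1/k₁₂ + 1/k₃ → k_eq = 22.39 N/m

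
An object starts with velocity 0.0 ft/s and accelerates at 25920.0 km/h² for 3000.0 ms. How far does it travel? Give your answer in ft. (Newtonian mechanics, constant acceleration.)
d = v₀t + ½at² (with unit conversion) = 29.53 ft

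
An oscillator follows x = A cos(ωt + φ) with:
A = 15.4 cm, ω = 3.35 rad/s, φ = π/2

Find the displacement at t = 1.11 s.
x = A cos(ωt + φ) = 15.4×cos(3.35×1.11 + π/2) = 8.4 cm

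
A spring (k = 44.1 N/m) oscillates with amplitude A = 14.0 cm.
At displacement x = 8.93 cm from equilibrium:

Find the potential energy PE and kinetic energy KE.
E_total = ½kA² = ½×44.1×(0.14)² = 0.4322 J
PE = ½kx² = ½×44.1×(0.0893)² = 0.1758 J
KE = E_total − PE = 0.2563 J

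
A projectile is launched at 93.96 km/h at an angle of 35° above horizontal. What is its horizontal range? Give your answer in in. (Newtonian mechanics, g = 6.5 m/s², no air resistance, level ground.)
R = v₀² sin(2θ) / g (with unit conversion) = 3877.0 in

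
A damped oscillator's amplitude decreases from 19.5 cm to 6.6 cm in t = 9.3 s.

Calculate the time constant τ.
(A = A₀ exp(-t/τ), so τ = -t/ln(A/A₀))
A/A₀ = 6.6/19.5 = 0.3385; ln(A/A₀) = -1.083
τ = −t/ln(A/A₀) = −9.3/-1.083 = 8.585 s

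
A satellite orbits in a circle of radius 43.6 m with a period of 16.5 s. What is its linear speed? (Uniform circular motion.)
v = 2πr/T = 2π×43.6/16.5 = 16.6 m/s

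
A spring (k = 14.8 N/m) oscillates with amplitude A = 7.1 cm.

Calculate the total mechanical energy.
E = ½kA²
E = ½kA² = ½×14.8×(0.071)² = 0.0373 J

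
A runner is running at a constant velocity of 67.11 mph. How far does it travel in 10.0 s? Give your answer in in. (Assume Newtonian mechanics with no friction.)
d = vt (with unit conversion) = 11810.0 in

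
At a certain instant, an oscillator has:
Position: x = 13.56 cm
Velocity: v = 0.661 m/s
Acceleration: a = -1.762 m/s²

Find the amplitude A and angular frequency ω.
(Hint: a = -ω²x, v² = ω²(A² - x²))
a = −ω²x → ω = √(|a|/x) = √(1.762/0.1356) = 3.605 rad/s
v² = ω²(A² − x²) → A = √(x² + v²/ω²) = √(0.1356² + 0.661²/3.605²) = 0.2281 m = 22.81 cm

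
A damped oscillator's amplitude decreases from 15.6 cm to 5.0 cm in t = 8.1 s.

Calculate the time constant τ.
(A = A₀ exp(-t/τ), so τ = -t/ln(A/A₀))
A/A₀ = 5.0/15.6 = 0.3205; ln(A/A₀) = -1.138
τ = −t/ln(A/A₀) = −8.1/-1.138 = 7.119 s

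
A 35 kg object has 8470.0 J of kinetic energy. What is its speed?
KE = ½mv² → v = √(2KE/m) = √(2×8470.0/35) = 22.0 m/s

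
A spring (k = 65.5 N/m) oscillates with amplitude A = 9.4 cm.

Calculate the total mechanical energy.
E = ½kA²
E = ½kA² = ½×65.5×(0.094)² = 0.2894 J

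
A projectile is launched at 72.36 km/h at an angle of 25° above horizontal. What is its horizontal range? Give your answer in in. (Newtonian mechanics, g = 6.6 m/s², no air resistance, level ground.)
R = v₀² sin(2θ) / g (with unit conversion) = 1846.0 in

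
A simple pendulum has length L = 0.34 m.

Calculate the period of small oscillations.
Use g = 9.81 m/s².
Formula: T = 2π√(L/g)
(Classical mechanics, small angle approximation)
T = 2π√(L/g) = 2π√(0.34/9.81) = 1.17 s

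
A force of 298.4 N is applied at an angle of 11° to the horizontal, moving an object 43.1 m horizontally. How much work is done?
W = Fd cosθ = 298.4×43.1×cos(11°) = 12625.0 J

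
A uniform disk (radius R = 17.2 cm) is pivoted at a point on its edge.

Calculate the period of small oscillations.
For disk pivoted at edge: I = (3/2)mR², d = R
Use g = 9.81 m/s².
I/m = (3/2)R² = 0.04438 m²; d = R = 0.172 m
T = 2π√((3/2)R²/(gR)) = 2π√(3R/(2g)) = 1.019 s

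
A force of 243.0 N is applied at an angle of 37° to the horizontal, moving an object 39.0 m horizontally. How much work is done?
W = Fd cosθ = 243.0×39.0×cos(37°) = 7568.7 J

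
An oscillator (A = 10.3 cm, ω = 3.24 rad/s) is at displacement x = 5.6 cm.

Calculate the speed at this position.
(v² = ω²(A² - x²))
v = ω√(A² − x²) = 3.24×√(0.103² − 0.056²) = 0.2801 m/s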